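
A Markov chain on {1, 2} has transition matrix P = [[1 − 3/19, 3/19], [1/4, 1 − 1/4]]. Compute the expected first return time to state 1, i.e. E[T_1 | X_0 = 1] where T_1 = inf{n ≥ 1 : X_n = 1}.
E[T_1 | X_0 = 1] = 1/π_1 = 31/19

For an irreducible recurrent Markov chain with stationary distribution π, E[T_i | X_0 = i] = 1/π_i (Kac's formula). Here π_1 = (1/4)/(3/19 + 1/4) = (1/4)/(31/76) = 19/31, so E[T_1 | X_0 = 1] = 1/π_1 = (3/19 + 1/4)/(1/4) = (31/76)/(1/4) = 31/19.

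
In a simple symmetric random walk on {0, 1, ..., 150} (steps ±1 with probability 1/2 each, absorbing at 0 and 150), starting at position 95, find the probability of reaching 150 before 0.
P(hit 150 before 0) = 95/150 = 19/30

Let u_k = P(hit 150 before 0 | start at k). Then u_0 = 0, u_150 = 1, and u_k = u_{k-1}/2 + u_{k+1}/2 for 1 ≤ k ≤ 149. This harmonic recurrence is solved by u_k = k/150, giving u_95 = 95/150 = 19/30.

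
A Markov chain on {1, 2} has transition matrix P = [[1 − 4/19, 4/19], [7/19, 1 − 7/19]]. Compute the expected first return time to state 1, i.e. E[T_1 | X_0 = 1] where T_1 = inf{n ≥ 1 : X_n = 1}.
E[T_1 | X_0 = 1] = 1/π_1 = 11/7

For an irreducible recurrent Markov chain with stationary distribution π, E[T_i | X_0 = i] = 1/π_i (Kac's formula). Here π_1 = (7/19)/(4/19 + 7/19) = (7/19)/(11/19) = 7/11, so E[T_1 | X_0 = 1] = 1/π_1 = (4/19 + 7/19)/(7/19) = (11/19)/(7/19) = 11/7.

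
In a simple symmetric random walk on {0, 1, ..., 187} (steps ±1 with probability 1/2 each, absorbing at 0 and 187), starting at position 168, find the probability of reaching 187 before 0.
P(hit 187 before 0) = 168/187

Let u_k = P(hit 187 before 0 | start at k). Then u_0 = 0, u_187 = 1, and u_k = u_{k-1}/2 + u_{k+1}/2 for 1 ≤ k ≤ 186. This harmonic recurrence is solved by u_k = k/187, giving u_168 = 168/187.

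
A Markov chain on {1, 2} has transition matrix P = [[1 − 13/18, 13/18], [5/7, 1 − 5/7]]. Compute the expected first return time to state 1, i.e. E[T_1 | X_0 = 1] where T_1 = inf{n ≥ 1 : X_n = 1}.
E[T_1 | X_0 = 1] = 1/π_1 = 181/90

For an irreducible recurrent Markov chain with stationary distribution π, E[T_i | X_0 = i] = 1/π_i (Kac's formula). Here π_1 = (5/7)/(13/18 + 5/7) = (5/7)/(181/126) = 90/181, so E[T_1 | X_0 = 1] = 1/π_1 = (13/18 + 5/7)/(5/7) = (181/126)/(5/7) = 181/90.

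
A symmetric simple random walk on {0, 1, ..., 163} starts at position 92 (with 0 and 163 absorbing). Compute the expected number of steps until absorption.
E[τ | X_0 = 92] = 6532

Let v_k = E[τ | X_0 = k]. Boundary: v_0 = v_163 = 0. Recurrence: v_k = 1 + (v_{k-1} + v_{k+1})/2 for 1 ≤ k ≤ 162. The particular solution to v_k − (v_{k-1} + v_{k+1})/2 = 1 is v_k = −k^2. Adding homogeneous solution A + B k and matching boundaries gives v_k = k (163 − k). Substituting k = 92: v_92 = 92 · 71 = 6532.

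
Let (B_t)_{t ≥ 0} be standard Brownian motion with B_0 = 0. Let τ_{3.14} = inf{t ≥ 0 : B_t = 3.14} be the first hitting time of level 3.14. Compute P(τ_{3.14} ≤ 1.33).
P(τ_{3.14} ≤ 1.33) = 2(1 − Φ(3.14/√1.33)) = 2(1 − Φ(2.7227)) ≈ 0.0065

By the reflection principle for standard BM, P(τ_b ≤ t) = 2 · P(B_t ≥ b). Since B_t ~ N(0, t), P(B_t ≥ 3.14) = 1 − Φ(3.14/√t) = 1 − Φ(3.14/√1.33) = 1 − Φ(2.7227) ≈ 0.00324. Doubling: P(τ_{3.14} ≤ 1.33) ≈ 2 · 0.00324 = 0.00648 ≈ 0.0065.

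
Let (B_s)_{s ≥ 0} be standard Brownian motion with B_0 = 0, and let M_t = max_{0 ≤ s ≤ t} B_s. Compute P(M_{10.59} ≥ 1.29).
P(M_{10.59} ≥ 1.29) = 2·P(B_{10.59} ≥ 1.29) = 2(1 − Φ(1.29/√10.59)) ≈ 0.6918

By the reflection principle for Brownian motion, P(M_t ≥ a) = 2 · P(B_t ≥ a) for a ≥ 0. Since B_t ~ N(0, t), P(B_t ≥ 1.29) = 1 − Φ(1.29/√t) = 1 − Φ(1.29/√10.59) = 1 − Φ(0.3964). So
  P(M_{10.59} ≥ 1.29) = 2(1 − Φ(0.3964)) ≈ 0.6918.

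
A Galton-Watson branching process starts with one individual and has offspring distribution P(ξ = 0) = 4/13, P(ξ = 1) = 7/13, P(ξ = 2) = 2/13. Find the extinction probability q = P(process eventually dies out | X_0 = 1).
q = 1

Mean offspring μ = 0·4/13 + 1·7/13 + 2·2/13 = 11/13 ≤ 1. For μ ≤ 1 with offspring not concentrated at 1, the Galton-Watson process goes extinct almost surely, so q = 1.
(Algebraic check: The pgf is f(s) = 4/13 + 7/13·s + 2/13·s². The extinction probability q is the smallest fixed point of f in [0, 1]. Setting s = f(s):
  2/13·s² + (7/13 − 1)·s + 4/13 = 0
  2/13·s² − (4/13 + 2/13)·s + 4/13 = 0
which factors as (s − 1)·(2/13·s − 4/13) = 0, giving roots s = 1 and s = (4/13)/(2/13) = 2. Since 2 ≥ 1, the smallest root in [0, 1] is s = 1.)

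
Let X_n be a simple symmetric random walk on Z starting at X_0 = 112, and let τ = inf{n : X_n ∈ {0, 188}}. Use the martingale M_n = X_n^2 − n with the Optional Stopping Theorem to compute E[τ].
E[τ] = 8512

M_n = X_n^2 − n is a martingale (since E[X_{n+1}^2 | F_n] = X_n^2 + 1). By OST (τ has finite mean in a bounded region), E[M_τ] = E[M_0] = X_0^2 − 0 = 112^2 = 12544. Also E[M_τ] = E[X_τ^2] − E[τ]. The walk exits at 0 or 188, with P(hit 188 first) = 112/188, so E[X_τ^2] = 188^2 · 112/188 + 0 = 21056. Thus E[τ] = E[X_τ^2] − E[M_τ] = 21056 − 12544 = 8512 = 112(188 − 112) = 8512.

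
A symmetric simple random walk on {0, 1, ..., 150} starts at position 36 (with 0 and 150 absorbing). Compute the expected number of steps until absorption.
E[τ | X_0 = 36] = 4104

Let v_k = E[τ | X_0 = k]. Boundary: v_0 = v_150 = 0. Recurrence: v_k = 1 + (v_{k-1} + v_{k+1})/2 for 1 ≤ k ≤ 149. The particular solution to v_k − (v_{k-1} + v_{k+1})/2 = 1 is v_k = −k^2. Adding homogeneous solution A + B k and matching boundaries gives v_k = k (150 − k). Substituting k = 36: v_36 = 36 · 114 = 4104.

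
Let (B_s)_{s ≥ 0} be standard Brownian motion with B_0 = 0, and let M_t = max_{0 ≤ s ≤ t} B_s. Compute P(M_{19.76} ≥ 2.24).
P(M_{19.76} ≥ 2.24) = 2·P(B_{19.76} ≥ 2.24) = 2(1 − Φ(2.24/√19.76)) ≈ 0.6143

By the reflection principle for Brownian motion, P(M_t ≥ a) = 2 · P(B_t ≥ a) for a ≥ 0. Since B_t ~ N(0, t), P(B_t ≥ 2.24) = 1 − Φ(2.24/√t) = 1 − Φ(2.24/√19.76) = 1 − Φ(0.5039). So
  P(M_{19.76} ≥ 2.24) = 2(1 − Φ(0.5039)) ≈ 0.6143.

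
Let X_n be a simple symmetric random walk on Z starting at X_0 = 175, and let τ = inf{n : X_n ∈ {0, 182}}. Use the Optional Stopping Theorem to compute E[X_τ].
E[X_τ] = 175

X_n is a martingale and τ is a bounded-mean stopping time (indeed τ is finite a.s. with bounded expectation since the walk is in a bounded region). By the OST, E[X_τ] = E[X_0] = 175. Equivalently: E[X_τ] = 182 · P(hit 182 first) + 0 · P(hit 0 first) = 182 · (175/182) = 175.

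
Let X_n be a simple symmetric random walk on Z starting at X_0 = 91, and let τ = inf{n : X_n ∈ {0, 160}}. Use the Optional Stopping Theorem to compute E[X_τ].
E[X_τ] = 91

X_n is a martingale and τ is a bounded-mean stopping time (indeed τ is finite a.s. with bounded expectation since the walk is in a bounded region). By the OST, E[X_τ] = E[X_0] = 91. Equivalently: E[X_τ] = 160 · P(hit 160 first) + 0 · P(hit 0 first) = 160 · (91/160) = 91.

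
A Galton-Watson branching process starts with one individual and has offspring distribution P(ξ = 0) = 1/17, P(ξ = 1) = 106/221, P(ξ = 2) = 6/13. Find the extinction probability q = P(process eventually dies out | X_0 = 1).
q = 13/102

The pgf is f(s) = 1/17 + 106/221·s + 6/13·s². The extinction probability q is the smallest fixed point of f in [0, 1]. Setting s = f(s):
  6/13·s² + (106/221 − 1)·s + 1/17 = 0
  6/13·s² − (1/17 + 6/13)·s + 1/17 = 0
which factors as (s − 1)·(6/13·s − 1/17) = 0, giving roots s = 1 and s = (1/17)/(6/13) = 13/102.
Mean offspring μ = 106/221 + 2·6/13 = 310/221 > 1 (supercritical), so q < 1. The extinction probability is the smaller root: q = (1/17)/(6/13) = 13/102.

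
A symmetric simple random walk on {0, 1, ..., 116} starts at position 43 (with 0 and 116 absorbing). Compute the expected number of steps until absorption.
E[τ | X_0 = 43] = 3139

Let v_k = E[τ | X_0 = k]. Boundary: v_0 = v_116 = 0. Recurrence: v_k = 1 + (v_{k-1} + v_{k+1})/2 for 1 ≤ k ≤ 115. The particular solution to v_k − (v_{k-1} + v_{k+1})/2 = 1 is v_k = −k^2. Adding homogeneous solution A + B k and matching boundaries gives v_k = k (116 − k). Substituting k = 43: v_43 = 43 · 73 = 3139.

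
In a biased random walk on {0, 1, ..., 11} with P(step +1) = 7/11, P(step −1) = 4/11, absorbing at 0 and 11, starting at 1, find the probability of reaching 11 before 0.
P(hit 11 before 0) = (1 − (4/7)^1) / (1 − (4/7)^11) = 282475249/657710813

Let u_k denote P(reach 11 before 0 | start at k). Boundary: u_0 = 0, u_11 = 1. Recurrence: u_k = 7/11·u_{k+1} + 4/11·u_{k-1} for 1 ≤ k ≤ 10. Try u_k = A + B·r^k with r = q/p = (4/11)/(7/11) = 4/7. Substitution satisfies the recurrence; boundary conditions give:
  u_k = (1 − r^k) / (1 − r^N) = (1 − (4/7)^1) / (1 − (4/7)^11) = 282475249/657710813.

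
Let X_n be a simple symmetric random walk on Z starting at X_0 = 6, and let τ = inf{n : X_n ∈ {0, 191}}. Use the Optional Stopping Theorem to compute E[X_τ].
E[X_τ] = 6

X_n is a martingale and τ is a bounded-mean stopping time (indeed τ is finite a.s. with bounded expectation since the walk is in a bounded region). By the OST, E[X_τ] = E[X_0] = 6. Equivalently: E[X_τ] = 191 · P(hit 191 first) + 0 · P(hit 0 first) = 191 · (6/191) = 6.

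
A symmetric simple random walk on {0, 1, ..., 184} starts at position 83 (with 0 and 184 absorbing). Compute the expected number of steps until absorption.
E[τ | X_0 = 83] = 8383

Let v_k = E[τ | X_0 = k]. Boundary: v_0 = v_184 = 0. Recurrence: v_k = 1 + (v_{k-1} + v_{k+1})/2 for 1 ≤ k ≤ 183. The particular solution to v_k − (v_{k-1} + v_{k+1})/2 = 1 is v_k = −k^2. Adding homogeneous solution A + B k and matching boundaries gives v_k = k (184 − k). Substituting k = 83: v_83 = 83 · 101 = 8383.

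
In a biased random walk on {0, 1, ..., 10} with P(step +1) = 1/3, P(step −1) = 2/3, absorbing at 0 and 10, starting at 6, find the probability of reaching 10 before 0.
P(hit 10 before 0) = (1 − (2)^6) / (1 − (2)^10) = 21/341

Let u_k denote P(reach 10 before 0 | start at k). Boundary: u_0 = 0, u_10 = 1. Recurrence: u_k = 1/3·u_{k+1} + 2/3·u_{k-1} for 1 ≤ k ≤ 9. Try u_k = A + B·r^k with r = q/p = (2/3)/(1/3) = 2. Substitution satisfies the recurrence; boundary conditions give:
  u_k = (1 − r^k) / (1 − r^N) = (1 − (2)^6) / (1 − (2)^10) = 21/341.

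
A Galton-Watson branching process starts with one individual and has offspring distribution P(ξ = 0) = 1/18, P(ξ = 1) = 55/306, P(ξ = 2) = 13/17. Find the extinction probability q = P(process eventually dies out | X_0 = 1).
q = 17/234

The pgf is f(s) = 1/18 + 55/306·s + 13/17·s². The extinction probability q is the smallest fixed point of f in [0, 1]. Setting s = f(s):
  13/17·s² + (55/306 − 1)·s + 1/18 = 0
  13/17·s² − (1/18 + 13/17)·s + 1/18 = 0
which factors as (s − 1)·(13/17·s − 1/18) = 0, giving roots s = 1 and s = (1/18)/(13/17) = 17/234.
Mean offspring μ = 55/306 + 2·13/17 = 523/306 > 1 (supercritical), so q < 1. The extinction probability is the smaller root: q = (1/18)/(13/17) = 17/234.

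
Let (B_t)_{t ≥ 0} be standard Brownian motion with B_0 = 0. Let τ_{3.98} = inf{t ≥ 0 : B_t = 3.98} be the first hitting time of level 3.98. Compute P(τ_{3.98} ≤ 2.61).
P(τ_{3.98} ≤ 2.61) = 2(1 − Φ(3.98/√2.61)) = 2(1 − Φ(2.4636)) ≈ 0.0138

By the reflection principle for standard BM, P(τ_b ≤ t) = 2 · P(B_t ≥ b). Since B_t ~ N(0, t), P(B_t ≥ 3.98) = 1 − Φ(3.98/√t) = 1 − Φ(3.98/√2.61) = 1 − Φ(2.4636) ≈ 0.00688. Doubling: P(τ_{3.98} ≤ 2.61) ≈ 2 · 0.00688 = 0.01376 ≈ 0.0138.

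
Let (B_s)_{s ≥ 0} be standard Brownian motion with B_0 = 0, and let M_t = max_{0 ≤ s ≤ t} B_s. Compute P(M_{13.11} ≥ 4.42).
P(M_{13.11} ≥ 4.42) = 2·P(B_{13.11} ≥ 4.42) = 2(1 − Φ(4.42/√13.11)) ≈ 0.2222

By the reflection principle for Brownian motion, P(M_t ≥ a) = 2 · P(B_t ≥ a) for a ≥ 0. Since B_t ~ N(0, t), P(B_t ≥ 4.42) = 1 − Φ(4.42/√t) = 1 − Φ(4.42/√13.11) = 1 − Φ(1.2207). So
  P(M_{13.11} ≥ 4.42) = 2(1 − Φ(1.2207)) ≈ 0.2222.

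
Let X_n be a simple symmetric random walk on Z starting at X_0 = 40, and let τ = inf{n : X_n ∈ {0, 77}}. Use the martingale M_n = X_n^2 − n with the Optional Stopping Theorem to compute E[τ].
E[τ] = 1480

M_n = X_n^2 − n is a martingale (since E[X_{n+1}^2 | F_n] = X_n^2 + 1). By OST (τ has finite mean in a bounded region), E[M_τ] = E[M_0] = X_0^2 − 0 = 40^2 = 1600. Also E[M_τ] = E[X_τ^2] − E[τ]. The walk exits at 0 or 77, with P(hit 77 first) = 40/77, so E[X_τ^2] = 77^2 · 40/77 + 0 = 3080. Thus E[τ] = E[X_τ^2] − E[M_τ] = 3080 − 1600 = 1480 = 40(77 − 40) = 1480.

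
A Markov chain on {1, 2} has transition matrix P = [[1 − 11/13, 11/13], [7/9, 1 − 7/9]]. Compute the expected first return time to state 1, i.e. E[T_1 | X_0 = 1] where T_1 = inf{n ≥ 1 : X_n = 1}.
E[T_1 | X_0 = 1] = 1/π_1 = 190/91

For an irreducible recurrent Markov chain with stationary distribution π, E[T_i | X_0 = i] = 1/π_i (Kac's formula). Here π_1 = (7/9)/(11/13 + 7/9) = (7/9)/(190/117) = 91/190, so E[T_1 | X_0 = 1] = 1/π_1 = (11/13 + 7/9)/(7/9) = (190/117)/(7/9) = 190/91.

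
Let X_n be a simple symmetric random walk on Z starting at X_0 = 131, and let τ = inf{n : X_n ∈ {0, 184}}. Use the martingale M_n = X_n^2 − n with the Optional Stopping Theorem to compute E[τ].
E[τ] = 6943

M_n = X_n^2 − n is a martingale (since E[X_{n+1}^2 | F_n] = X_n^2 + 1). By OST (τ has finite mean in a bounded region), E[M_τ] = E[M_0] = X_0^2 − 0 = 131^2 = 17161. Also E[M_τ] = E[X_τ^2] − E[τ]. The walk exits at 0 or 184, with P(hit 184 first) = 131/184, so E[X_τ^2] = 184^2 · 131/184 + 0 = 24104. Thus E[τ] = E[X_τ^2] − E[M_τ] = 24104 − 17161 = 6943 = 131(184 − 131) = 6943.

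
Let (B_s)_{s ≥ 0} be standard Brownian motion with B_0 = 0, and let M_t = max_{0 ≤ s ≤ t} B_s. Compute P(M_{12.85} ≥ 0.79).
P(M_{12.85} ≥ 0.79) = 2·P(B_{12.85} ≥ 0.79) = 2(1 − Φ(0.79/√12.85)) ≈ 0.8256

By the reflection principle for Brownian motion, P(M_t ≥ a) = 2 · P(B_t ≥ a) for a ≥ 0. Since B_t ~ N(0, t), P(B_t ≥ 0.79) = 1 − Φ(0.79/√t) = 1 − Φ(0.79/√12.85) = 1 − Φ(0.2204). So
  P(M_{12.85} ≥ 0.79) = 2(1 − Φ(0.2204)) ≈ 0.8256.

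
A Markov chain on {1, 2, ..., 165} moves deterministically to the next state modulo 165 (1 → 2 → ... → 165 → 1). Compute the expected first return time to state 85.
E[T_85 | X_0 = 85] = 165

The chain cycles deterministically, so starting at state 85 it returns in exactly 165 steps. Equivalently, the stationary distribution is uniform π_j = 1/165 for every state j, so by Kac's formula E[T_85] = 1/π_85 = 165.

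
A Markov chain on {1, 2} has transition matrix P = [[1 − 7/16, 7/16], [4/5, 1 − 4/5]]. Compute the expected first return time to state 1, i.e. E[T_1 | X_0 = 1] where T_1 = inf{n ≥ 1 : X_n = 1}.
E[T_1 | X_0 = 1] = 1/π_1 = 99/64

For an irreducible recurrent Markov chain with stationary distribution π, E[T_i | X_0 = i] = 1/π_i (Kac's formula). Here π_1 = (4/5)/(7/16 + 4/5) = (4/5)/(99/80) = 64/99, so E[T_1 | X_0 = 1] = 1/π_1 = (7/16 + 4/5)/(4/5) = (99/80)/(4/5) = 99/64.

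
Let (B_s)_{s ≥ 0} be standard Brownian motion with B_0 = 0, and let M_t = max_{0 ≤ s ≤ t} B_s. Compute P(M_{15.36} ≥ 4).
P(M_{15.36} ≥ 4) = 2·P(B_{15.36} ≥ 4) = 2(1 − Φ(4/√15.36)) ≈ 0.3074

By the reflection principle for Brownian motion, P(M_t ≥ a) = 2 · P(B_t ≥ a) for a ≥ 0. Since B_t ~ N(0, t), P(B_t ≥ 4) = 1 − Φ(4/√t) = 1 − Φ(4/√15.36) = 1 − Φ(1.0206). So
  P(M_{15.36} ≥ 4) = 2(1 − Φ(1.0206)) ≈ 0.3074.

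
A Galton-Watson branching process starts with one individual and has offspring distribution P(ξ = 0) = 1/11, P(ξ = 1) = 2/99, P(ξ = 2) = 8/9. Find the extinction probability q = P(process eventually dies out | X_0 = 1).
q = 9/88

The pgf is f(s) = 1/11 + 2/99·s + 8/9·s². The extinction probability q is the smallest fixed point of f in [0, 1]. Setting s = f(s):
  8/9·s² + (2/99 − 1)·s + 1/11 = 0
  8/9·s² − (1/11 + 8/9)·s + 1/11 = 0
which factors as (s − 1)·(8/9·s − 1/11) = 0, giving roots s = 1 and s = (1/11)/(8/9) = 9/88.
Mean offspring μ = 2/99 + 2·8/9 = 178/99 > 1 (supercritical), so q < 1. The extinction probability is the smaller root: q = (1/11)/(8/9) = 9/88.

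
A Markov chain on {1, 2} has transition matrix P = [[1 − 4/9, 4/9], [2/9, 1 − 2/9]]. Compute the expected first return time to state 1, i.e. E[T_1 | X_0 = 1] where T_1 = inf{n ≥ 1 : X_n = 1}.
E[T_1 | X_0 = 1] = 1/π_1 = 3

For an irreducible recurrent Markov chain with stationary distribution π, E[T_i | X_0 = i] = 1/π_i (Kac's formula). Here π_1 = (2/9)/(4/9 + 2/9) = (2/9)/(2/3) = 1/3, so E[T_1 | X_0 = 1] = 1/π_1 = (4/9 + 2/9)/(2/9) = (2/3)/(2/9) = 3.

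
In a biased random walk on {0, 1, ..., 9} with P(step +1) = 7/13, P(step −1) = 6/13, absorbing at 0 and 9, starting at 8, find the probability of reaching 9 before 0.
P(hit 9 before 0) = (1 − (6/7)^8) / (1 − (6/7)^9) = 28596295/30275911

Let u_k denote P(reach 9 before 0 | start at k). Boundary: u_0 = 0, u_9 = 1. Recurrence: u_k = 7/13·u_{k+1} + 6/13·u_{k-1} for 1 ≤ k ≤ 8. Try u_k = A + B·r^k with r = q/p = (6/13)/(7/13) = 6/7. Substitution satisfies the recurrence; boundary conditions give:
  u_k = (1 − r^k) / (1 − r^N) = (1 − (6/7)^8) / (1 − (6/7)^9) = 28596295/30275911.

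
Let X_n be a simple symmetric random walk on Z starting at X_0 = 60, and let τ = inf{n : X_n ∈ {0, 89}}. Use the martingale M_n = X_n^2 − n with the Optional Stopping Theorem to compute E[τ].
E[τ] = 1740

M_n = X_n^2 − n is a martingale (since E[X_{n+1}^2 | F_n] = X_n^2 + 1). By OST (τ has finite mean in a bounded region), E[M_τ] = E[M_0] = X_0^2 − 0 = 60^2 = 3600. Also E[M_τ] = E[X_τ^2] − E[τ]. The walk exits at 0 or 89, with P(hit 89 first) = 60/89, so E[X_τ^2] = 89^2 · 60/89 + 0 = 5340. Thus E[τ] = E[X_τ^2] − E[M_τ] = 5340 − 3600 = 1740 = 60(89 − 60) = 1740.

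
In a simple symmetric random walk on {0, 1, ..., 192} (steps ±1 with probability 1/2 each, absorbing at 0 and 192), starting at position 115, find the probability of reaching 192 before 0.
P(hit 192 before 0) = 115/192

Let u_k = P(hit 192 before 0 | start at k). Then u_0 = 0, u_192 = 1, and u_k = u_{k-1}/2 + u_{k+1}/2 for 1 ≤ k ≤ 191. This harmonic recurrence is solved by u_k = k/192, giving u_115 = 115/192.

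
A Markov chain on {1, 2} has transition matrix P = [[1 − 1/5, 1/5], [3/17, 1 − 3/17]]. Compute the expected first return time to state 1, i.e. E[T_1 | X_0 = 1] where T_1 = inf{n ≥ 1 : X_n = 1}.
E[T_1 | X_0 = 1] = 1/π_1 = 32/15

For an irreducible recurrent Markov chain with stationary distribution π, E[T_i | X_0 = i] = 1/π_i (Kac's formula). Here π_1 = (3/17)/(1/5 + 3/17) = (3/17)/(32/85) = 15/32, so E[T_1 | X_0 = 1] = 1/π_1 = (1/5 + 3/17)/(3/17) = (32/85)/(3/17) = 32/15.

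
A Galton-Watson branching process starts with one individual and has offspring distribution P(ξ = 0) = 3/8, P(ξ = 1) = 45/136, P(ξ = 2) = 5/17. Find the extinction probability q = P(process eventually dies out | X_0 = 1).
q = 1

Mean offspring μ = 0·3/8 + 1·45/136 + 2·5/17 = 125/136 ≤ 1. For μ ≤ 1 with offspring not concentrated at 1, the Galton-Watson process goes extinct almost surely, so q = 1.
(Algebraic check: The pgf is f(s) = 3/8 + 45/136·s + 5/17·s². The extinction probability q is the smallest fixed point of f in [0, 1]. Setting s = f(s):
  5/17·s² + (45/136 − 1)·s + 3/8 = 0
  5/17·s² − (3/8 + 5/17)·s + 3/8 = 0
which factors as (s − 1)·(5/17·s − 3/8) = 0, giving roots s = 1 and s = (3/8)/(5/17) = 51/40. Since 51/40 ≥ 1, the smallest root in [0, 1] is s = 1.)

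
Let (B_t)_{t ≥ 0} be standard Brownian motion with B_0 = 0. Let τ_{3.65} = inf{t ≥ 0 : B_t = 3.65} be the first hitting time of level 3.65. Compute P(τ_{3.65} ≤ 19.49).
P(τ_{3.65} ≤ 19.49) = 2(1 − Φ(3.65/√19.49)) = 2(1 − Φ(0.8268)) ≈ 0.4084

By the reflection principle for standard BM, P(τ_b ≤ t) = 2 · P(B_t ≥ b). Since B_t ~ N(0, t), P(B_t ≥ 3.65) = 1 − Φ(3.65/√t) = 1 − Φ(3.65/√19.49) = 1 − Φ(0.8268) ≈ 0.20418. Doubling: P(τ_{3.65} ≤ 19.49) ≈ 2 · 0.20418 = 0.40836 ≈ 0.4084.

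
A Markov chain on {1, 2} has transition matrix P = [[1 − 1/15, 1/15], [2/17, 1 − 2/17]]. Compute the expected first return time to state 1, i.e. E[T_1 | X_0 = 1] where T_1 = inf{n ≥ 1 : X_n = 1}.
E[T_1 | X_0 = 1] = 1/π_1 = 47/30

For an irreducible recurrent Markov chain with stationary distribution π, E[T_i | X_0 = i] = 1/π_i (Kac's formula). Here π_1 = (2/17)/(1/15 + 2/17) = (2/17)/(47/255) = 30/47, so E[T_1 | X_0 = 1] = 1/π_1 = (1/15 + 2/17)/(2/17) = (47/255)/(2/17) = 47/30.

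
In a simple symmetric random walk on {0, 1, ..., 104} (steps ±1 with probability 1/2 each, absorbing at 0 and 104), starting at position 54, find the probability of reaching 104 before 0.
P(hit 104 before 0) = 54/104 = 27/52

Let u_k = P(hit 104 before 0 | start at k). Then u_0 = 0, u_104 = 1, and u_k = u_{k-1}/2 + u_{k+1}/2 for 1 ≤ k ≤ 103. This harmonic recurrence is solved by u_k = k/104, giving u_54 = 54/104 = 27/52.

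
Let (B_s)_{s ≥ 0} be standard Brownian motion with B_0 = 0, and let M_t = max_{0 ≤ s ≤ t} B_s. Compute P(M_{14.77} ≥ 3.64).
P(M_{14.77} ≥ 3.64) = 2·P(B_{14.77} ≥ 3.64) = 2(1 − Φ(3.64/√14.77)) ≈ 0.3436

By the reflection principle for Brownian motion, P(M_t ≥ a) = 2 · P(B_t ≥ a) for a ≥ 0. Since B_t ~ N(0, t), P(B_t ≥ 3.64) = 1 − Φ(3.64/√t) = 1 − Φ(3.64/√14.77) = 1 − Φ(0.9471). So
  P(M_{14.77} ≥ 3.64) = 2(1 − Φ(0.9471)) ≈ 0.3436.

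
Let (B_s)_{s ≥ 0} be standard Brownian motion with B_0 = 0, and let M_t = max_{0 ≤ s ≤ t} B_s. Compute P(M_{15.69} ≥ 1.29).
P(M_{15.69} ≥ 1.29) = 2·P(B_{15.69} ≥ 1.29) = 2(1 − Φ(1.29/√15.69)) ≈ 0.7447

By the reflection principle for Brownian motion, P(M_t ≥ a) = 2 · P(B_t ≥ a) for a ≥ 0. Since B_t ~ N(0, t), P(B_t ≥ 1.29) = 1 − Φ(1.29/√t) = 1 − Φ(1.29/√15.69) = 1 − Φ(0.3257). So
  P(M_{15.69} ≥ 1.29) = 2(1 − Φ(0.3257)) ≈ 0.7447.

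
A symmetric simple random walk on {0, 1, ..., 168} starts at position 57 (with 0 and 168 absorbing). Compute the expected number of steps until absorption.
E[τ | X_0 = 57] = 6327

Let v_k = E[τ | X_0 = k]. Boundary: v_0 = v_168 = 0. Recurrence: v_k = 1 + (v_{k-1} + v_{k+1})/2 for 1 ≤ k ≤ 167. The particular solution to v_k − (v_{k-1} + v_{k+1})/2 = 1 is v_k = −k^2. Adding homogeneous solution A + B k and matching boundaries gives v_k = k (168 − k). Substituting k = 57: v_57 = 57 · 111 = 6327.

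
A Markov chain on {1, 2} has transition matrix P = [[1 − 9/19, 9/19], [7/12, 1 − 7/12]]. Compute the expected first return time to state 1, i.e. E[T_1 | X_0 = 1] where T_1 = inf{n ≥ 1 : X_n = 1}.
E[T_1 | X_0 = 1] = 1/π_1 = 241/133

For an irreducible recurrent Markov chain with stationary distribution π, E[T_i | X_0 = i] = 1/π_i (Kac's formula). Here π_1 = (7/12)/(9/19 + 7/12) = (7/12)/(241/228) = 133/241, so E[T_1 | X_0 = 1] = 1/π_1 = (9/19 + 7/12)/(7/12) = (241/228)/(7/12) = 241/133.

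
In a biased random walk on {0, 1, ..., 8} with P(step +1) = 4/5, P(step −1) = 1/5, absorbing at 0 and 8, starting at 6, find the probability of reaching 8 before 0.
P(hit 8 before 0) = (1 − (1/4)^6) / (1 − (1/4)^8) = 4368/4369

Let u_k denote P(reach 8 before 0 | start at k). Boundary: u_0 = 0, u_8 = 1. Recurrence: u_k = 4/5·u_{k+1} + 1/5·u_{k-1} for 1 ≤ k ≤ 7. Try u_k = A + B·r^k with r = q/p = (1/5)/(4/5) = 1/4. Substitution satisfies the recurrence; boundary conditions give:
  u_k = (1 − r^k) / (1 − r^N) = (1 − (1/4)^6) / (1 − (1/4)^8) = 4368/4369.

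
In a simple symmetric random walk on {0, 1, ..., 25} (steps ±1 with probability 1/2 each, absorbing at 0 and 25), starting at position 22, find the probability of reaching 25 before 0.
P(hit 25 before 0) = 22/25

Let u_k = P(hit 25 before 0 | start at k). Then u_0 = 0, u_25 = 1, and u_k = u_{k-1}/2 + u_{k+1}/2 for 1 ≤ k ≤ 24. This harmonic recurrence is solved by u_k = k/25, giving u_22 = 22/25.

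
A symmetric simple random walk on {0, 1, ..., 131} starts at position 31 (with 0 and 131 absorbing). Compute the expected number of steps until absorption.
E[τ | X_0 = 31] = 3100

Let v_k = E[τ | X_0 = k]. Boundary: v_0 = v_131 = 0. Recurrence: v_k = 1 + (v_{k-1} + v_{k+1})/2 for 1 ≤ k ≤ 130. The particular solution to v_k − (v_{k-1} + v_{k+1})/2 = 1 is v_k = −k^2. Adding homogeneous solution A + B k and matching boundaries gives v_k = k (131 − k). Substituting k = 31: v_31 = 31 · 100 = 3100.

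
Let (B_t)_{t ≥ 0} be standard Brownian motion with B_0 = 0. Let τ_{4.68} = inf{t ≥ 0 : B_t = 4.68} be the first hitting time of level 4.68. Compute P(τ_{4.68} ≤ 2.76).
P(τ_{4.68} ≤ 2.76) = 2(1 − Φ(4.68/√2.76)) = 2(1 − Φ(2.8170)) ≈ 0.0048

By the reflection principle for standard BM, P(τ_b ≤ t) = 2 · P(B_t ≥ b). Since B_t ~ N(0, t), P(B_t ≥ 4.68) = 1 − Φ(4.68/√t) = 1 − Φ(4.68/√2.76) = 1 − Φ(2.8170) ≈ 0.00242. Doubling: P(τ_{4.68} ≤ 2.76) ≈ 2 · 0.00242 = 0.00484 ≈ 0.0048.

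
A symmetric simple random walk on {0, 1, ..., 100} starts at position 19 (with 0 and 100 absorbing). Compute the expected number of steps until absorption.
E[τ | X_0 = 19] = 1539

Let v_k = E[τ | X_0 = k]. Boundary: v_0 = v_100 = 0. Recurrence: v_k = 1 + (v_{k-1} + v_{k+1})/2 for 1 ≤ k ≤ 99. The particular solution to v_k − (v_{k-1} + v_{k+1})/2 = 1 is v_k = −k^2. Adding homogeneous solution A + B k and matching boundaries gives v_k = k (100 − k). Substituting k = 19: v_19 = 19 · 81 = 1539.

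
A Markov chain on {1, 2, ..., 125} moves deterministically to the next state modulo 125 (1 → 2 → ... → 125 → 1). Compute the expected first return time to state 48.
E[T_48 | X_0 = 48] = 125

The chain cycles deterministically, so starting at state 48 it returns in exactly 125 steps. Equivalently, the stationary distribution is uniform π_j = 1/125 for every state j, so by Kac's formula E[T_48] = 1/π_48 = 125.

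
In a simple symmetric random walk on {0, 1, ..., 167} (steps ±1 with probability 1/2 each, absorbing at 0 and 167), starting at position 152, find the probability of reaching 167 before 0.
P(hit 167 before 0) = 152/167

Let u_k = P(hit 167 before 0 | start at k). Then u_0 = 0, u_167 = 1, and u_k = u_{k-1}/2 + u_{k+1}/2 for 1 ≤ k ≤ 166. This harmonic recurrence is solved by u_k = k/167, giving u_152 = 152/167.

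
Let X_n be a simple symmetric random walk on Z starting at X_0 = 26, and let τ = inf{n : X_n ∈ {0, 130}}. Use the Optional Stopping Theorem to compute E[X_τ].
E[X_τ] = 26

X_n is a martingale and τ is a bounded-mean stopping time (indeed τ is finite a.s. with bounded expectation since the walk is in a bounded region). By the OST, E[X_τ] = E[X_0] = 26. Equivalently: E[X_τ] = 130 · P(hit 130 first) + 0 · P(hit 0 first) = 130 · (26/130) = 26.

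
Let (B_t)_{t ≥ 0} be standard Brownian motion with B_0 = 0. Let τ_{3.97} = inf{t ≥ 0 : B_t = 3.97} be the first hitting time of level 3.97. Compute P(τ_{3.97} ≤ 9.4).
P(τ_{3.97} ≤ 9.4) = 2(1 − Φ(3.97/√9.4)) = 2(1 − Φ(1.2949)) ≈ 0.1954

By the reflection principle for standard BM, P(τ_b ≤ t) = 2 · P(B_t ≥ b). Since B_t ~ N(0, t), P(B_t ≥ 3.97) = 1 − Φ(3.97/√t) = 1 − Φ(3.97/√9.4) = 1 − Φ(1.2949) ≈ 0.09768. Doubling: P(τ_{3.97} ≤ 9.4) ≈ 2 · 0.09768 = 0.19536 ≈ 0.1954.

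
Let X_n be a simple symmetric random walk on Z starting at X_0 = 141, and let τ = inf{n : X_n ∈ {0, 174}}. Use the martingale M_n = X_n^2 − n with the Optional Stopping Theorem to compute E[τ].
E[τ] = 4653

M_n = X_n^2 − n is a martingale (since E[X_{n+1}^2 | F_n] = X_n^2 + 1). By OST (τ has finite mean in a bounded region), E[M_τ] = E[M_0] = X_0^2 − 0 = 141^2 = 19881. Also E[M_τ] = E[X_τ^2] − E[τ]. The walk exits at 0 or 174, with P(hit 174 first) = 141/174, so E[X_τ^2] = 174^2 · 141/174 + 0 = 24534. Thus E[τ] = E[X_τ^2] − E[M_τ] = 24534 − 19881 = 4653 = 141(174 − 141) = 4653.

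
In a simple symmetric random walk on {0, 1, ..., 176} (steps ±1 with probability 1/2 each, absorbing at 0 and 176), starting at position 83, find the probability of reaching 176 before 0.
P(hit 176 before 0) = 83/176

Let u_k = P(hit 176 before 0 | start at k). Then u_0 = 0, u_176 = 1, and u_k = u_{k-1}/2 + u_{k+1}/2 for 1 ≤ k ≤ 175. This harmonic recurrence is solved by u_k = k/176, giving u_83 = 83/176.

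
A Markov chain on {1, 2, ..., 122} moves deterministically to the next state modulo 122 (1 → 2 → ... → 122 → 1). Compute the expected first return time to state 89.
E[T_89 | X_0 = 89] = 122

The chain cycles deterministically, so starting at state 89 it returns in exactly 122 steps. Equivalently, the stationary distribution is uniform π_j = 1/122 for every state j, so by Kac's formula E[T_89] = 1/π_89 = 122.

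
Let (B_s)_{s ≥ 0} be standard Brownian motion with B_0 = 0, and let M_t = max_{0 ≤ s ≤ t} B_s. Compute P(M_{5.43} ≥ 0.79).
P(M_{5.43} ≥ 0.79) = 2·P(B_{5.43} ≥ 0.79) = 2(1 − Φ(0.79/√5.43)) ≈ 0.7346

By the reflection principle for Brownian motion, P(M_t ≥ a) = 2 · P(B_t ≥ a) for a ≥ 0. Since B_t ~ N(0, t), P(B_t ≥ 0.79) = 1 − Φ(0.79/√t) = 1 − Φ(0.79/√5.43) = 1 − Φ(0.3390). So
  P(M_{5.43} ≥ 0.79) = 2(1 − Φ(0.3390)) ≈ 0.7346.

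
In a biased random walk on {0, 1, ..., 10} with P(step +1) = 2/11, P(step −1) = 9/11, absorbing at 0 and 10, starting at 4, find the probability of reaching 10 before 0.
P(hit 10 before 0) = (1 − (9/2)^4) / (1 − (9/2)^10) = 5440/45282901

Let u_k denote P(reach 10 before 0 | start at k). Boundary: u_0 = 0, u_10 = 1. Recurrence: u_k = 2/11·u_{k+1} + 9/11·u_{k-1} for 1 ≤ k ≤ 9. Try u_k = A + B·r^k with r = q/p = (9/11)/(2/11) = 9/2. Substitution satisfies the recurrence; boundary conditions give:
  u_k = (1 − r^k) / (1 − r^N) = (1 − (9/2)^4) / (1 − (9/2)^10) = 5440/45282901.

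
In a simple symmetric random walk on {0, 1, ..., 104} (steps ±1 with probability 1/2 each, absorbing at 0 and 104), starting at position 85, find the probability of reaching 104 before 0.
P(hit 104 before 0) = 85/104

Let u_k = P(hit 104 before 0 | start at k). Then u_0 = 0, u_104 = 1, and u_k = u_{k-1}/2 + u_{k+1}/2 for 1 ≤ k ≤ 103. This harmonic recurrence is solved by u_k = k/104, giving u_85 = 85/104.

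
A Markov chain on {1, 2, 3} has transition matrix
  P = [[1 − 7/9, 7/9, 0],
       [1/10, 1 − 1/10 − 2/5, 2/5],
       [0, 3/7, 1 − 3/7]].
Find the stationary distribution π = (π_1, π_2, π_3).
π = (27/433, 210/433, 196/433)

This is a birth-death chain on three states, which satisfies detailed balance: π_1 · P_{12} = π_2 · P_{21} and π_2 · P_{23} = π_3 · P_{32}.
From π_1 · 7/9 = π_2 · 1/10: π_2/π_1 = (7/9)/(1/10) = 70/9.
From π_2 · 2/5 = π_3 · 3/7: π_3/π_2 = (2/5)/(3/7) = 14/15.
Take π_1 proportional to 1; then unnormalized π = (1, 70/9, 196/27). Normalize by dividing by the sum 433/27:
  π = (27/433, 210/433, 196/433).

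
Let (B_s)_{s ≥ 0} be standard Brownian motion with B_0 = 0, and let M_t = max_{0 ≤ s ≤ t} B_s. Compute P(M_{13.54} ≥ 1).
P(M_{13.54} ≥ 1) = 2·P(B_{13.54} ≥ 1) = 2(1 − Φ(1/√13.54)) ≈ 0.7858

By the reflection principle for Brownian motion, P(M_t ≥ a) = 2 · P(B_t ≥ a) for a ≥ 0. Since B_t ~ N(0, t), P(B_t ≥ 1) = 1 − Φ(1/√t) = 1 − Φ(1/√13.54) = 1 − Φ(0.2718). So
  P(M_{13.54} ≥ 1) = 2(1 − Φ(0.2718)) ≈ 0.7858.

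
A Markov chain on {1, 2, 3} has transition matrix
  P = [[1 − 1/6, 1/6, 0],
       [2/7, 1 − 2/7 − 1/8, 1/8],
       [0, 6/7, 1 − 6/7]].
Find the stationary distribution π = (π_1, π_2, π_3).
π = (576/961, 336/961, 49/961)

This is a birth-death chain on three states, which satisfies detailed balance: π_1 · P_{12} = π_2 · P_{21} and π_2 · P_{23} = π_3 · P_{32}.
From π_1 · 1/6 = π_2 · 2/7: π_2/π_1 = (1/6)/(2/7) = 7/12.
From π_2 · 1/8 = π_3 · 6/7: π_3/π_2 = (1/8)/(6/7) = 7/48.
Take π_1 proportional to 1; then unnormalized π = (1, 7/12, 49/576). Normalize by dividing by the sum 961/576:
  π = (576/961, 336/961, 49/961).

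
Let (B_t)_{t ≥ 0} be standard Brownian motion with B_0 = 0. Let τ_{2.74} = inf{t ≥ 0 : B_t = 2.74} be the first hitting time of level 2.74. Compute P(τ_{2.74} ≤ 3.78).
P(τ_{2.74} ≤ 3.78) = 2(1 − Φ(2.74/√3.78)) = 2(1 − Φ(1.4093)) ≈ 0.1587

By the reflection principle for standard BM, P(τ_b ≤ t) = 2 · P(B_t ≥ b). Since B_t ~ N(0, t), P(B_t ≥ 2.74) = 1 − Φ(2.74/√t) = 1 − Φ(2.74/√3.78) = 1 − Φ(1.4093) ≈ 0.07937. Doubling: P(τ_{2.74} ≤ 3.78) ≈ 2 · 0.07937 = 0.15874 ≈ 0.1587.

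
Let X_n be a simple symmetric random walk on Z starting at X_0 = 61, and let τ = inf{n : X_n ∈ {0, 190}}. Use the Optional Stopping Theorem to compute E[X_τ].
E[X_τ] = 61

X_n is a martingale and τ is a bounded-mean stopping time (indeed τ is finite a.s. with bounded expectation since the walk is in a bounded region). By the OST, E[X_τ] = E[X_0] = 61. Equivalently: E[X_τ] = 190 · P(hit 190 first) + 0 · P(hit 0 first) = 190 · (61/190) = 61.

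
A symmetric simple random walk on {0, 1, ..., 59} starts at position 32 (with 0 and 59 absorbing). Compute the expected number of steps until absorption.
E[τ | X_0 = 32] = 864

Let v_k = E[τ | X_0 = k]. Boundary: v_0 = v_59 = 0. Recurrence: v_k = 1 + (v_{k-1} + v_{k+1})/2 for 1 ≤ k ≤ 58. The particular solution to v_k − (v_{k-1} + v_{k+1})/2 = 1 is v_k = −k^2. Adding homogeneous solution A + B k and matching boundaries gives v_k = k (59 − k). Substituting k = 32: v_32 = 32 · 27 = 864.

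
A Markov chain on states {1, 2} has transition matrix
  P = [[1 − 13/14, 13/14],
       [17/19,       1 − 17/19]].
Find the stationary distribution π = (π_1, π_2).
π_1 = 238/485, π_2 = 247/485

Solve πP = π with π_1 + π_2 = 1. From πP = π: π_1 · (1 − 13/14) + π_2 · 17/19 = π_1 ⇒ π_2 · 17/19 = π_1 · 13/14 ⇒ π_2/π_1 = (13/14)/(17/19) = 247/238. Together with π_1 + π_2 = 1:
  π_1 = (17/19)/(13/14 + 17/19) = (17/19)/(485/266) = 238/485,
  π_2 = (13/14)/(13/14 + 17/19) = (13/14)/(485/266) = 247/485.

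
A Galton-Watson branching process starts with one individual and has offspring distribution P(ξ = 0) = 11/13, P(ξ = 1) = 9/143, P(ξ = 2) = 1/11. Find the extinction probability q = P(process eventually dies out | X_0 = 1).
q = 1

Mean offspring μ = 0·11/13 + 1·9/143 + 2·1/11 = 35/143 ≤ 1. For μ ≤ 1 with offspring not concentrated at 1, the Galton-Watson process goes extinct almost surely, so q = 1.
(Algebraic check: The pgf is f(s) = 11/13 + 9/143·s + 1/11·s². The extinction probability q is the smallest fixed point of f in [0, 1]. Setting s = f(s):
  1/11·s² + (9/143 − 1)·s + 11/13 = 0
  1/11·s² − (11/13 + 1/11)·s + 11/13 = 0
which factors as (s − 1)·(1/11·s − 11/13) = 0, giving roots s = 1 and s = (11/13)/(1/11) = 121/13. Since 121/13 ≥ 1, the smallest root in [0, 1] is s = 1.)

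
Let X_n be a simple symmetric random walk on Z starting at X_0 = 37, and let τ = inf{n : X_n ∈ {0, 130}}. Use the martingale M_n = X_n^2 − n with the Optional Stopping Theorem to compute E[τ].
E[τ] = 3441

M_n = X_n^2 − n is a martingale (since E[X_{n+1}^2 | F_n] = X_n^2 + 1). By OST (τ has finite mean in a bounded region), E[M_τ] = E[M_0] = X_0^2 − 0 = 37^2 = 1369. Also E[M_τ] = E[X_τ^2] − E[τ]. The walk exits at 0 or 130, with P(hit 130 first) = 37/130, so E[X_τ^2] = 130^2 · 37/130 + 0 = 4810. Thus E[τ] = E[X_τ^2] − E[M_τ] = 4810 − 1369 = 3441 = 37(130 − 37) = 3441.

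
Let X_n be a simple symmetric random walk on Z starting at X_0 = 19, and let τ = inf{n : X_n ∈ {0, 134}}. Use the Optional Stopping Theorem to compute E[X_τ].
E[X_τ] = 19

X_n is a martingale and τ is a bounded-mean stopping time (indeed τ is finite a.s. with bounded expectation since the walk is in a bounded region). By the OST, E[X_τ] = E[X_0] = 19. Equivalently: E[X_τ] = 134 · P(hit 134 first) + 0 · P(hit 0 first) = 134 · (19/134) = 19.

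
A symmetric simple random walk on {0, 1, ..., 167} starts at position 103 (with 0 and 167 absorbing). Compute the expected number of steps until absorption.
E[τ | X_0 = 103] = 6592

Let v_k = E[τ | X_0 = k]. Boundary: v_0 = v_167 = 0. Recurrence: v_k = 1 + (v_{k-1} + v_{k+1})/2 for 1 ≤ k ≤ 166. The particular solution to v_k − (v_{k-1} + v_{k+1})/2 = 1 is v_k = −k^2. Adding homogeneous solution A + B k and matching boundaries gives v_k = k (167 − k). Substituting k = 103: v_103 = 103 · 64 = 6592.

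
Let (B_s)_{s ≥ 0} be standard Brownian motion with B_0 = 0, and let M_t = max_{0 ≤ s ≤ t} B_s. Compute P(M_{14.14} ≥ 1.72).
P(M_{14.14} ≥ 1.72) = 2·P(B_{14.14} ≥ 1.72) = 2(1 − Φ(1.72/√14.14)) ≈ 0.6474

By the reflection principle for Brownian motion, P(M_t ≥ a) = 2 · P(B_t ≥ a) for a ≥ 0. Since B_t ~ N(0, t), P(B_t ≥ 1.72) = 1 − Φ(1.72/√t) = 1 − Φ(1.72/√14.14) = 1 − Φ(0.4574). So
  P(M_{14.14} ≥ 1.72) = 2(1 − Φ(0.4574)) ≈ 0.6474.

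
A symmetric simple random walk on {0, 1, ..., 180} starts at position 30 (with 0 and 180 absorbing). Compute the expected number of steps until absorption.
E[τ | X_0 = 30] = 4500

Let v_k = E[τ | X_0 = k]. Boundary: v_0 = v_180 = 0. Recurrence: v_k = 1 + (v_{k-1} + v_{k+1})/2 for 1 ≤ k ≤ 179. The particular solution to v_k − (v_{k-1} + v_{k+1})/2 = 1 is v_k = −k^2. Adding homogeneous solution A + B k and matching boundaries gives v_k = k (180 − k). Substituting k = 30: v_30 = 30 · 150 = 4500.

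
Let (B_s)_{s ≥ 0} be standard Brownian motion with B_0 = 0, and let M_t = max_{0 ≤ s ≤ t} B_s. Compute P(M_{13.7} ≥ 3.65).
P(M_{13.7} ≥ 3.65) = 2·P(B_{13.7} ≥ 3.65) = 2(1 − Φ(3.65/√13.7)) ≈ 0.3241

By the reflection principle for Brownian motion, P(M_t ≥ a) = 2 · P(B_t ≥ a) for a ≥ 0. Since B_t ~ N(0, t), P(B_t ≥ 3.65) = 1 − Φ(3.65/√t) = 1 − Φ(3.65/√13.7) = 1 − Φ(0.9861). So
  P(M_{13.7} ≥ 3.65) = 2(1 − Φ(0.9861)) ≈ 0.3241.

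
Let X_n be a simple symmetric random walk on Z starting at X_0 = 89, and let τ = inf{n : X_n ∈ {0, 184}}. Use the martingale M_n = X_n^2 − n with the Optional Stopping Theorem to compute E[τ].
E[τ] = 8455

M_n = X_n^2 − n is a martingale (since E[X_{n+1}^2 | F_n] = X_n^2 + 1). By OST (τ has finite mean in a bounded region), E[M_τ] = E[M_0] = X_0^2 − 0 = 89^2 = 7921. Also E[M_τ] = E[X_τ^2] − E[τ]. The walk exits at 0 or 184, with P(hit 184 first) = 89/184, so E[X_τ^2] = 184^2 · 89/184 + 0 = 16376. Thus E[τ] = E[X_τ^2] − E[M_τ] = 16376 − 7921 = 8455 = 89(184 − 89) = 8455.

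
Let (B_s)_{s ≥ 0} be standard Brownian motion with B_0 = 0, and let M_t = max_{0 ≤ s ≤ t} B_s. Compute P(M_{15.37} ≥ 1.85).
P(M_{15.37} ≥ 1.85) = 2·P(B_{15.37} ≥ 1.85) = 2(1 − Φ(1.85/√15.37)) ≈ 0.6370

By the reflection principle for Brownian motion, P(M_t ≥ a) = 2 · P(B_t ≥ a) for a ≥ 0. Since B_t ~ N(0, t), P(B_t ≥ 1.85) = 1 − Φ(1.85/√t) = 1 − Φ(1.85/√15.37) = 1 − Φ(0.4719). So
  P(M_{15.37} ≥ 1.85) = 2(1 − Φ(0.4719)) ≈ 0.6370.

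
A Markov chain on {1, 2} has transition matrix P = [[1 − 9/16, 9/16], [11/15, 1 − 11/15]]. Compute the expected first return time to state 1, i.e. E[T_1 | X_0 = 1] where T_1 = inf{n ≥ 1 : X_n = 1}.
E[T_1 | X_0 = 1] = 1/π_1 = 311/176

For an irreducible recurrent Markov chain with stationary distribution π, E[T_i | X_0 = i] = 1/π_i (Kac's formula). Here π_1 = (11/15)/(9/16 + 11/15) = (11/15)/(311/240) = 176/311, so E[T_1 | X_0 = 1] = 1/π_1 = (9/16 + 11/15)/(11/15) = (311/240)/(11/15) = 311/176.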